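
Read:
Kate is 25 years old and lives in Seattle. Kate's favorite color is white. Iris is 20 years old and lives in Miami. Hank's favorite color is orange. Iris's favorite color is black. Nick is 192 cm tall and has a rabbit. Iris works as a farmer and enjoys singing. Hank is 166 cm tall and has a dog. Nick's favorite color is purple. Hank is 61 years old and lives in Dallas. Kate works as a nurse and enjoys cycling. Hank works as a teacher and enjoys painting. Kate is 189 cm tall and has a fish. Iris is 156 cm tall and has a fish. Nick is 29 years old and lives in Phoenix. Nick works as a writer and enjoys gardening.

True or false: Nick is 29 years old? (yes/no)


Nick is actually 29. yes

yes


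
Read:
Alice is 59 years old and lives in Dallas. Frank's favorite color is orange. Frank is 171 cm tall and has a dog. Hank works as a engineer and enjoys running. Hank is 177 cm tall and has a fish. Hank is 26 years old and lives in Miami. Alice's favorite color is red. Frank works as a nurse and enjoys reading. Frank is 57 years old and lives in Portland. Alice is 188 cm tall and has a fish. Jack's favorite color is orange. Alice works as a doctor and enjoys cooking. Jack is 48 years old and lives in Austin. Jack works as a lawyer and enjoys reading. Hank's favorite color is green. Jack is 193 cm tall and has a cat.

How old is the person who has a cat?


Person with cat is Jack, age 48

48


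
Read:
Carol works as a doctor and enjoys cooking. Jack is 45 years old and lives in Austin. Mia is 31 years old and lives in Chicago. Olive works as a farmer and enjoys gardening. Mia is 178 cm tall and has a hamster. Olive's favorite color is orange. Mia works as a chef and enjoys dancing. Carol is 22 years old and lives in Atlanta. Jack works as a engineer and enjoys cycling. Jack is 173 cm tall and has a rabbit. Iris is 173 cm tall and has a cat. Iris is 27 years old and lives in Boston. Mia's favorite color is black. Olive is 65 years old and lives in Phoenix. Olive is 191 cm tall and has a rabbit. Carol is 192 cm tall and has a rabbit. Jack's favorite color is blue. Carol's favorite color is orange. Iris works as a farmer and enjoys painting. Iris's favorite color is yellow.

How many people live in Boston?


Count in Boston: 1

1


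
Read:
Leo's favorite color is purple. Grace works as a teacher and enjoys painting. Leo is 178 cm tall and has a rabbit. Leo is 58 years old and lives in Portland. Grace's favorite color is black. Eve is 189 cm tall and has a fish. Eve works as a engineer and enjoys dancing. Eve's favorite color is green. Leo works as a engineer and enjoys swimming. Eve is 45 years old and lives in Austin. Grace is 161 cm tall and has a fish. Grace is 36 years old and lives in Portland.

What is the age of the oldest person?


Oldest: Leo at 58

58


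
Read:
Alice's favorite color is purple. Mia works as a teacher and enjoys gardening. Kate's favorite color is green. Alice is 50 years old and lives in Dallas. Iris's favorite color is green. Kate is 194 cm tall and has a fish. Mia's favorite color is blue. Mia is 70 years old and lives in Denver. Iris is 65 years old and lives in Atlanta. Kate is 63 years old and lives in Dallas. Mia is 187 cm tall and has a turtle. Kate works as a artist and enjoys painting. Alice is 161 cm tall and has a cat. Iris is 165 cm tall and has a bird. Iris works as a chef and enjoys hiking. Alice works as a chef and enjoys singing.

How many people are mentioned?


People: Mia, Kate, Iris, Alice. Count = 4

4


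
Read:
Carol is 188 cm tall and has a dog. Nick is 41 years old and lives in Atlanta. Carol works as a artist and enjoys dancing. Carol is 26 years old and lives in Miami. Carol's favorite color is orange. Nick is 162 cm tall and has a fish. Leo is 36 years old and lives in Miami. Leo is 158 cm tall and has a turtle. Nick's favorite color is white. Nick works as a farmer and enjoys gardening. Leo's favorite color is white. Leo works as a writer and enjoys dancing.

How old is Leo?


Leo is 36 years old

36


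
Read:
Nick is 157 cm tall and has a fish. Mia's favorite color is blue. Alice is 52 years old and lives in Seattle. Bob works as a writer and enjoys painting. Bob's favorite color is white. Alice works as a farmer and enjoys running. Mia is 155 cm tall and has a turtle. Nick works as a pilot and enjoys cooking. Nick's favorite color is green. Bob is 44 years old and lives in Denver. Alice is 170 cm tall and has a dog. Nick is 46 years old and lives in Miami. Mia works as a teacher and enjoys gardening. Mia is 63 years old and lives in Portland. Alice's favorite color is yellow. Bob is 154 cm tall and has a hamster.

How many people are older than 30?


Filter: 4

4


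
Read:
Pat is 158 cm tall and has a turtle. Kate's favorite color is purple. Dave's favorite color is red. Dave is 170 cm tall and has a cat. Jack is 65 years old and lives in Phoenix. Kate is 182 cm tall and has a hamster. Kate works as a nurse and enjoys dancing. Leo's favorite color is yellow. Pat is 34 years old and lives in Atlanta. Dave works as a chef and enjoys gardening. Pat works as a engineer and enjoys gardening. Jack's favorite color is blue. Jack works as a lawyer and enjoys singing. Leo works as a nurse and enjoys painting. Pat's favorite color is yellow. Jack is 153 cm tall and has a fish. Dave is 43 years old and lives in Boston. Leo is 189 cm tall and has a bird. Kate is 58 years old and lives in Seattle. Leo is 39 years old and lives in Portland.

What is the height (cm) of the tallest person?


Tallest: Leo at 189 cm

189


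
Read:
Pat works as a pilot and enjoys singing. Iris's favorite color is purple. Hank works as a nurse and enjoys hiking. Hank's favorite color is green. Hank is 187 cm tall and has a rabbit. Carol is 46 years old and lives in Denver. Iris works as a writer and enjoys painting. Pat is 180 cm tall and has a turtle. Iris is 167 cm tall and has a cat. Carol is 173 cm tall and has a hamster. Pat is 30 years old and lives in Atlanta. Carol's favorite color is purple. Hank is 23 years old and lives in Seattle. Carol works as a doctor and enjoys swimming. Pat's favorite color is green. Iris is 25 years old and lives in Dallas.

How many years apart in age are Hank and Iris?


23 vs 25, diff = 2

2


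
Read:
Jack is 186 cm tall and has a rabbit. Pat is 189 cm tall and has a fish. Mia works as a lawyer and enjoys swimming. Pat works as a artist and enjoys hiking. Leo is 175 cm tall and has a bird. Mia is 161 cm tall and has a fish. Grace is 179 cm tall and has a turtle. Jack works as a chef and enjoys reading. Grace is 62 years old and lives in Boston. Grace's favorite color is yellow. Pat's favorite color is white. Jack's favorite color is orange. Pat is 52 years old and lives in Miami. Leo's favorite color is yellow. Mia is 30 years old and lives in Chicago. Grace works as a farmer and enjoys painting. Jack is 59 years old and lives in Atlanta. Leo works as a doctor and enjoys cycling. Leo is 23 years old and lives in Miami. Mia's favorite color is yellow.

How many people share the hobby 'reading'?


Count: 1

1


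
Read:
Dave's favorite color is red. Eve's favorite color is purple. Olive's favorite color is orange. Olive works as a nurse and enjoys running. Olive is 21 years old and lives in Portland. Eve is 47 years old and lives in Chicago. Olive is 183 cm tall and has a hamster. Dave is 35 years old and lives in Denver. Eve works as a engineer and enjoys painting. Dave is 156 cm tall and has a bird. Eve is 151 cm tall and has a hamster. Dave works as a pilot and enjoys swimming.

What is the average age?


Sum=103, n=3, avg=34.33

34.33


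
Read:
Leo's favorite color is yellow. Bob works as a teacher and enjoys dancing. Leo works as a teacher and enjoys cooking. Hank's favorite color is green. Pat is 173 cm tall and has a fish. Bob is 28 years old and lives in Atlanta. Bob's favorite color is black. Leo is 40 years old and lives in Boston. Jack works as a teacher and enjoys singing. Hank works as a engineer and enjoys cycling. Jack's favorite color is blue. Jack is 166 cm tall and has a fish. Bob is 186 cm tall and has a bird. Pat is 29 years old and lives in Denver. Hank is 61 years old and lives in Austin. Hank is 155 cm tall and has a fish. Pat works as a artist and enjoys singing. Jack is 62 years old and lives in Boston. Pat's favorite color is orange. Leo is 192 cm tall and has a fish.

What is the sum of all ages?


40+62+28+61+29 = 220

220


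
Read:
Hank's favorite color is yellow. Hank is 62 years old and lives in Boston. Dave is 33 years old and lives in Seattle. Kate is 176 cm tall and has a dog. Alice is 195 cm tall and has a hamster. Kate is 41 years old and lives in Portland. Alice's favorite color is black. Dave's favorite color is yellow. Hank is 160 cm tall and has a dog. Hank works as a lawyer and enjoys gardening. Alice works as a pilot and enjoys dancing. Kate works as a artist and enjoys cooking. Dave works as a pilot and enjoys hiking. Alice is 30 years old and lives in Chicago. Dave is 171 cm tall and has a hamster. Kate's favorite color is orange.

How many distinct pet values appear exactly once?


Unique pet values: 0

0


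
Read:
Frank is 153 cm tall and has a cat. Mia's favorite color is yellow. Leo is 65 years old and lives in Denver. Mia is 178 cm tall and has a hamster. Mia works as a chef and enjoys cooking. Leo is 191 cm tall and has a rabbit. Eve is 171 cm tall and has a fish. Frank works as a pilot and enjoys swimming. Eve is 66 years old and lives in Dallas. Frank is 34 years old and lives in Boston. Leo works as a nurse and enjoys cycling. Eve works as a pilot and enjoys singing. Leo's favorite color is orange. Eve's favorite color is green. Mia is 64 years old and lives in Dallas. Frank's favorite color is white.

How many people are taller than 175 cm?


Taller than 175: 2

2


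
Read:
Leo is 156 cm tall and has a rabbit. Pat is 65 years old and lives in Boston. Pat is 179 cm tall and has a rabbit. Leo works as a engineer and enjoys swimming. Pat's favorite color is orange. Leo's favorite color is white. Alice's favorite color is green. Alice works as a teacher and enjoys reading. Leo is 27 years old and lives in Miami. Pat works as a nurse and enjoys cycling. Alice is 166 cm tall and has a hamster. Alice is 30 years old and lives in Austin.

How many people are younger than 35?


Filter: 2

2


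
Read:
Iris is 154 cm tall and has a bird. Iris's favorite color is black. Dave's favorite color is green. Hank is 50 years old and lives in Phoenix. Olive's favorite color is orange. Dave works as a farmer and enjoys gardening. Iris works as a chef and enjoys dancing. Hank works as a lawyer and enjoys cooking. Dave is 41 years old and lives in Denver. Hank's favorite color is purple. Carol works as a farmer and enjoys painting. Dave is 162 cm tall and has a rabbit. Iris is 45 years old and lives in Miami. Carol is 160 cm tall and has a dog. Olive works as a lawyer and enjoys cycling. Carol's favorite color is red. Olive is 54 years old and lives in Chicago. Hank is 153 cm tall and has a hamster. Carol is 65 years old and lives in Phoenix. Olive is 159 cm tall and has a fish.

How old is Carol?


Carol is 65 years old

65


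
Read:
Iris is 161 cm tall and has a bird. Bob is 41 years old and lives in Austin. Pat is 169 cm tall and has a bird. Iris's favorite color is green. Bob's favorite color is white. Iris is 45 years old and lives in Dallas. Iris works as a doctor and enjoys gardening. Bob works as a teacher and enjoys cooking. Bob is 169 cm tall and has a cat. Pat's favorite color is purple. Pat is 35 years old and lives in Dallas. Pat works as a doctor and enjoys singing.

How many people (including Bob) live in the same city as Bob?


Bob lives in Austin. Count = 1

1


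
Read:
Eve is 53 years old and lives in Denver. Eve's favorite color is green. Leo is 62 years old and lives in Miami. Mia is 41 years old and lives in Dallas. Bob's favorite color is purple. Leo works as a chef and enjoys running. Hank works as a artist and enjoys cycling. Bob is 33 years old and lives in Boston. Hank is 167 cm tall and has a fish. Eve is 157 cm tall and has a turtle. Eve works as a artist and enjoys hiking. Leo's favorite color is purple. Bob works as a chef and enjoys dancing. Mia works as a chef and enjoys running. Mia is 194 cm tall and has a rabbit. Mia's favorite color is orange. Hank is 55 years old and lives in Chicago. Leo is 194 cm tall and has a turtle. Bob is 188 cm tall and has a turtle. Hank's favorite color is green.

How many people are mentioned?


People: Leo, Bob, Mia, Eve, Hank. Count = 5

5


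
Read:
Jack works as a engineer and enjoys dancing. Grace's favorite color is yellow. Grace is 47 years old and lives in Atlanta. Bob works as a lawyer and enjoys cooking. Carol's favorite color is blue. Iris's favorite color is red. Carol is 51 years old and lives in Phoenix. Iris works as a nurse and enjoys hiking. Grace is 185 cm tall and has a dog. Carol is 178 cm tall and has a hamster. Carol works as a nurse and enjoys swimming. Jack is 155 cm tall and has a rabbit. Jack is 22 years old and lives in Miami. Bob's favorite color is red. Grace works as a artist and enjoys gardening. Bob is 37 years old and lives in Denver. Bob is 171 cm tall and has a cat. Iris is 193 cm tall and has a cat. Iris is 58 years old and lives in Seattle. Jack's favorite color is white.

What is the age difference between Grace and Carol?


|47 - 51| = 4

4


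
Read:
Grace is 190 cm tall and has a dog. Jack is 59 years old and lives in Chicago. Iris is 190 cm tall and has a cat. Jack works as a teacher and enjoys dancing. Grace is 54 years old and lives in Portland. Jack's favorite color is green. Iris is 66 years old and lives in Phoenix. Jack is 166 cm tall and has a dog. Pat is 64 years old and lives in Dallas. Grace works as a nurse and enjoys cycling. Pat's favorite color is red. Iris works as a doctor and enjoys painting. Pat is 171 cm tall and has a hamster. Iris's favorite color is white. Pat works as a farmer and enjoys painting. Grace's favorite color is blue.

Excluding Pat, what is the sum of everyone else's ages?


Sum (excluding Pat): 179

179


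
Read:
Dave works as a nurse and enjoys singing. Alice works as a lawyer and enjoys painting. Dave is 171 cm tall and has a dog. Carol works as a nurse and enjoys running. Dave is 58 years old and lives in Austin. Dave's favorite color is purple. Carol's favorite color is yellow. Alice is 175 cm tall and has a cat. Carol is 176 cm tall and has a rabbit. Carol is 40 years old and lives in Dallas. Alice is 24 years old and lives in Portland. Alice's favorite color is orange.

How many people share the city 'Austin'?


Count: 1

1


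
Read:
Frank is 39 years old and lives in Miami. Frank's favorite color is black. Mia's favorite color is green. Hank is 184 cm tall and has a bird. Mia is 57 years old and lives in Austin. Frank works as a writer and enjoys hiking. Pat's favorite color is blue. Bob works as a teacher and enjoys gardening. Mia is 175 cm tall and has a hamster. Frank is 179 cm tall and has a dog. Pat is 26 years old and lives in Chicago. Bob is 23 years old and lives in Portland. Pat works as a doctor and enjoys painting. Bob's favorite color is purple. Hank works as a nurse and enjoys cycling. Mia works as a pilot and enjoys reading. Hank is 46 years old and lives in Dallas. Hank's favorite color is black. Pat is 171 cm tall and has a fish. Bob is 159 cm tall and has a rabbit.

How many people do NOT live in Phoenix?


Not in Phoenix: 5

5


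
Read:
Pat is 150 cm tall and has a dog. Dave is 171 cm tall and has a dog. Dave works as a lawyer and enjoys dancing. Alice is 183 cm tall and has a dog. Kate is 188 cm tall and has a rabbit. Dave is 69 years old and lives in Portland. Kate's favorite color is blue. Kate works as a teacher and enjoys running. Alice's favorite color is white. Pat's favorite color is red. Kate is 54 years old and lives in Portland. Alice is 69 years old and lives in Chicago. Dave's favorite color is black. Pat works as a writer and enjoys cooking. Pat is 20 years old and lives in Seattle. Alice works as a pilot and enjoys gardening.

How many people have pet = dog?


Count: 3

3


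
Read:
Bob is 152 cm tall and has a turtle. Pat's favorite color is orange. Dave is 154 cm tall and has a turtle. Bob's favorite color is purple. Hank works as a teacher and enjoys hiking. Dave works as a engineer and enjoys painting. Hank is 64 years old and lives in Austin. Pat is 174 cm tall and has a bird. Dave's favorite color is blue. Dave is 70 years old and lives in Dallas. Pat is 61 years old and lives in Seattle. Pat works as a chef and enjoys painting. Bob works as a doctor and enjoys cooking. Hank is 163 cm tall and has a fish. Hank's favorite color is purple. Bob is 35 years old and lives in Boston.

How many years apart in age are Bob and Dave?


35 vs 70, diff = 35

35


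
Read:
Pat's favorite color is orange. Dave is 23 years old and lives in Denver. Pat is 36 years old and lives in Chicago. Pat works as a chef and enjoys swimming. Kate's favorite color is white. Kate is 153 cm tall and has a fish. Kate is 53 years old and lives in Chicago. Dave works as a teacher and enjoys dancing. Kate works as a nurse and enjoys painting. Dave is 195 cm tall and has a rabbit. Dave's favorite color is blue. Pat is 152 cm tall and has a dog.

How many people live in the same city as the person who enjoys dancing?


Person with hobby dancing is Dave, city Denver. Count = 1

1


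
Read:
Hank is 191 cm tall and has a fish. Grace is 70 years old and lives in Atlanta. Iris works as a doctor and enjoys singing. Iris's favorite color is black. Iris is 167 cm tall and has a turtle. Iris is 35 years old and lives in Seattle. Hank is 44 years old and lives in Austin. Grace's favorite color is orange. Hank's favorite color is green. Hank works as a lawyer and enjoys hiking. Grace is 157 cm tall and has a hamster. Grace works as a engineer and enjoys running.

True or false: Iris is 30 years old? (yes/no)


Iris is actually 35. no

no


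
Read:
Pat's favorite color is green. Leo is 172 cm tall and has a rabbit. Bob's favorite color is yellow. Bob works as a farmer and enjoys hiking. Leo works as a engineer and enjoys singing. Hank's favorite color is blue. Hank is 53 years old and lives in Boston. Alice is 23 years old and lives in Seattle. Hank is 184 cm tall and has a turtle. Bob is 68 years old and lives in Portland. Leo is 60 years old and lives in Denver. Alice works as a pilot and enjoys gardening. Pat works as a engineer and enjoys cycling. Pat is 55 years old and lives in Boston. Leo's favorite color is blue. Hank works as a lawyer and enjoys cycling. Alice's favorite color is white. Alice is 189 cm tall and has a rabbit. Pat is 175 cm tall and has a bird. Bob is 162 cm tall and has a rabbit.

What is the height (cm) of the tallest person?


Tallest: Alice at 189 cm

189


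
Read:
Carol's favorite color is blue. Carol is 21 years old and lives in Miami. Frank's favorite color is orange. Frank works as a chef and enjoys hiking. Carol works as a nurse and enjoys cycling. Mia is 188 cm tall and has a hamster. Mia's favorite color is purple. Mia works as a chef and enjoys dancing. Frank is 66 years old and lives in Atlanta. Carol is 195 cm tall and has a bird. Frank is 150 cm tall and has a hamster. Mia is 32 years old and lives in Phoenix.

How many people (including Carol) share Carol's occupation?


Carol is a nurse. Count = 1

1


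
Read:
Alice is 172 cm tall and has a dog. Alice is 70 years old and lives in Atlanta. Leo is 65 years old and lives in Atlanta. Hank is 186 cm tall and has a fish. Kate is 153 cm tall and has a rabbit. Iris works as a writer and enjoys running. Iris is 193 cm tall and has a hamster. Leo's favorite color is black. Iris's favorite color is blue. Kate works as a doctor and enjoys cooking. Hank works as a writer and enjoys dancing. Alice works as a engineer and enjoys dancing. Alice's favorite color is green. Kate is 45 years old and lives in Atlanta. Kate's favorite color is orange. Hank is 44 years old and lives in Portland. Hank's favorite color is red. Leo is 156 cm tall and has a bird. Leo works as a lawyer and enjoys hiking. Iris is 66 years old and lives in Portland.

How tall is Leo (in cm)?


Leo is 156 cm tall

156


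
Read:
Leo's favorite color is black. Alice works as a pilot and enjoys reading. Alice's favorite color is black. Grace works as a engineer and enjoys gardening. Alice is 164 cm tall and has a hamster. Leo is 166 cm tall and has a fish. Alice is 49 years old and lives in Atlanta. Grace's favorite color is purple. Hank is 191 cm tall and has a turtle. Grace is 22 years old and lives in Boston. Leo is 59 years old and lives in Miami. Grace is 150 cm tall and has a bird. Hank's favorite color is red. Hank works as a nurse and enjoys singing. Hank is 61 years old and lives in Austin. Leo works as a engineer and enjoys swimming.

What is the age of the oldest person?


Oldest: Hank at 61

61


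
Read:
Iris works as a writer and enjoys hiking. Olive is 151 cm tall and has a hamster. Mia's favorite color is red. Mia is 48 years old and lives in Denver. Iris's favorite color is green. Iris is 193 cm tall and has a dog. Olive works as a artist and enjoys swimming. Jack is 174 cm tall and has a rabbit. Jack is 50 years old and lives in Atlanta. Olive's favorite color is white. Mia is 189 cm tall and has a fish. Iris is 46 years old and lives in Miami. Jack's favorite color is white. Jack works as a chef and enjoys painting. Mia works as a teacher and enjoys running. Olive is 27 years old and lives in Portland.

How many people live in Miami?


Count in Miami: 1

1


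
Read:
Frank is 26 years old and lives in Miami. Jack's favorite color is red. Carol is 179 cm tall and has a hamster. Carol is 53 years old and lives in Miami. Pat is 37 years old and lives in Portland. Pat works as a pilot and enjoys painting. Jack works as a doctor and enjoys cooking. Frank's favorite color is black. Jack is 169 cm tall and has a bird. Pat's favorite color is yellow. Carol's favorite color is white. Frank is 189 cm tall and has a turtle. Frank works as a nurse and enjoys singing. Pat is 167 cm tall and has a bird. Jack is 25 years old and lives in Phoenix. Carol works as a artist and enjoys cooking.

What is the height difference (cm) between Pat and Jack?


|167 - 169| = 2

2


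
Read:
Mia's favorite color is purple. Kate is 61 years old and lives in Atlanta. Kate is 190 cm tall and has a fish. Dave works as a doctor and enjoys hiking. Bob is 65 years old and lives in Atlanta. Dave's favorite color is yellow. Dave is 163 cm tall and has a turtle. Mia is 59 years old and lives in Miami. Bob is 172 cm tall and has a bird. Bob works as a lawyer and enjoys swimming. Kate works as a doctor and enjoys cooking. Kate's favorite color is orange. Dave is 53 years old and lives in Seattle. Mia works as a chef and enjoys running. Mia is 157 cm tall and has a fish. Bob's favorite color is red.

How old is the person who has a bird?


Person with bird is Bob, age 65

65


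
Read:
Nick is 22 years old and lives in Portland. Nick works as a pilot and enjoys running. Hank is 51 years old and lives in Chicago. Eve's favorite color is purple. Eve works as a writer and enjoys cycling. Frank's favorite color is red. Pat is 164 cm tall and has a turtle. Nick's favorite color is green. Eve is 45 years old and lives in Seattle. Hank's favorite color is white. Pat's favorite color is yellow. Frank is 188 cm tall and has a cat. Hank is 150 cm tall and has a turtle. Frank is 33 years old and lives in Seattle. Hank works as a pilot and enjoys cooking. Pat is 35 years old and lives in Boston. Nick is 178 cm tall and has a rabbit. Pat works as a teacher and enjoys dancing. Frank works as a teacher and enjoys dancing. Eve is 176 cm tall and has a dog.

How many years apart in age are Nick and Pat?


22 vs 35, diff = 13

13


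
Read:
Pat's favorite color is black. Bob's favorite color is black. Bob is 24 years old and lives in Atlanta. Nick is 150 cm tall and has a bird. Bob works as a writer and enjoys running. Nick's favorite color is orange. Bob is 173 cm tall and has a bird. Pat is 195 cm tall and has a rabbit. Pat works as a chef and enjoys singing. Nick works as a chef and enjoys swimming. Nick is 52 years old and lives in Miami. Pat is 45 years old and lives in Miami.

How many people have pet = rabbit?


Count: 1

1


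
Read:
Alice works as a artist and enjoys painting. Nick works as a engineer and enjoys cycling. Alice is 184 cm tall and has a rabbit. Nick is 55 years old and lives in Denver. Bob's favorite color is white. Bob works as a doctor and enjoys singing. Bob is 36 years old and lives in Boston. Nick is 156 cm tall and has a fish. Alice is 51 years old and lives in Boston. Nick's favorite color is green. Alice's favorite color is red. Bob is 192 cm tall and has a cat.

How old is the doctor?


The doctor is Bob, age 36

36


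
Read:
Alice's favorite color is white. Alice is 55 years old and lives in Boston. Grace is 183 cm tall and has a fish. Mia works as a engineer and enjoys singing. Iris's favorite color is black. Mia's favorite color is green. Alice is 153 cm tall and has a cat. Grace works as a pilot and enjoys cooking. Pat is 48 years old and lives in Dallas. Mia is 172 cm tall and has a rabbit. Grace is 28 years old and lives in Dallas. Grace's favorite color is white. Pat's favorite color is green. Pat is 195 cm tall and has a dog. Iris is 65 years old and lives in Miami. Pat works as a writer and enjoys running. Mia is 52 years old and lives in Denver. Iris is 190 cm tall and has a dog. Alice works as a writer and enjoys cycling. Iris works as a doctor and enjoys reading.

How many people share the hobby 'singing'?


Count: 1

1


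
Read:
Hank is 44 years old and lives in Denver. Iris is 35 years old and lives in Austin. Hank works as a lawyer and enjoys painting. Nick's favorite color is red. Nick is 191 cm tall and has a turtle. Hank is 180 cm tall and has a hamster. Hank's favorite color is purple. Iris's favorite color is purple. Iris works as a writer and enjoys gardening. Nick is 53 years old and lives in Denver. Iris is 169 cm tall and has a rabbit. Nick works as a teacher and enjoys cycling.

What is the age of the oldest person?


Oldest: Nick at 53

53


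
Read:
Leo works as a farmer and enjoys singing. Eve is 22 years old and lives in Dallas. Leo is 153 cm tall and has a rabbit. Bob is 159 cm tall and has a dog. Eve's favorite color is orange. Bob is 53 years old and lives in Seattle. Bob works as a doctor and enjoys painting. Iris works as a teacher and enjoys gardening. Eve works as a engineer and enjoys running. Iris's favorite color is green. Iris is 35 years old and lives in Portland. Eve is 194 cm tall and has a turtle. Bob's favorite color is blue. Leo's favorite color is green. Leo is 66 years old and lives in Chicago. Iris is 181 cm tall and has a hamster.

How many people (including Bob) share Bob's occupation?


Bob is a doctor. Count = 1

1


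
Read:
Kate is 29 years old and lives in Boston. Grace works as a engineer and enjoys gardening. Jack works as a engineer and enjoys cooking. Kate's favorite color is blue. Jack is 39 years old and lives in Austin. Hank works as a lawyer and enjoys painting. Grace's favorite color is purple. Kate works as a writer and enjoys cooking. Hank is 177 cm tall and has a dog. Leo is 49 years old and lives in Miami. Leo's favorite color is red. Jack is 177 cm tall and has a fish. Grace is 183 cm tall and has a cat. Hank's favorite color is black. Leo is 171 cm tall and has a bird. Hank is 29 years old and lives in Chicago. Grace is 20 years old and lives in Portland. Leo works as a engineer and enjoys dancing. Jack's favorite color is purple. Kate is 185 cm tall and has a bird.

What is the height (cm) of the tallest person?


Tallest: Kate at 185 cm

185


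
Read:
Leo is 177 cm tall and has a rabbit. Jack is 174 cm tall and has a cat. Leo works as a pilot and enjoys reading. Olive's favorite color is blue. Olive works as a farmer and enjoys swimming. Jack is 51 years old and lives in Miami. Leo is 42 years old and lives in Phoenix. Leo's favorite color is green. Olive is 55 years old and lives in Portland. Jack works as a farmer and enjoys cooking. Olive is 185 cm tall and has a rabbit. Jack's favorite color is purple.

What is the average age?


Sum=148, n=3, avg=49.33

49.33


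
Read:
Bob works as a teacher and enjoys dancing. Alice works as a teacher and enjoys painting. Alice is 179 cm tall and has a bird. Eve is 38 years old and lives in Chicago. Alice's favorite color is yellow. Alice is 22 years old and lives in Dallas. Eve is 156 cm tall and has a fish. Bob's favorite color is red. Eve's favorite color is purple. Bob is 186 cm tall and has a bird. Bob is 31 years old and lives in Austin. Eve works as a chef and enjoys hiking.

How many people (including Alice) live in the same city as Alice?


Alice lives in Dallas. Count = 1

1


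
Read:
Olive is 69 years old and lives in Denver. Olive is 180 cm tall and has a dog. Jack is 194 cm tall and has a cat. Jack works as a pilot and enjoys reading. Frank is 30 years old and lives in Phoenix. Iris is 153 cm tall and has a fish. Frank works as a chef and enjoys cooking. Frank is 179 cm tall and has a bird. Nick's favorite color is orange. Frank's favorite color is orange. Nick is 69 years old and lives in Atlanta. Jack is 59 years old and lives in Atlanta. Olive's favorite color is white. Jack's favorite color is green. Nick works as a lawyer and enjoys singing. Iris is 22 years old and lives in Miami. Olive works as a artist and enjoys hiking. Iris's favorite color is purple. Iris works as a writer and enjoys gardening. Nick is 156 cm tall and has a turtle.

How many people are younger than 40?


Filter: 2

2


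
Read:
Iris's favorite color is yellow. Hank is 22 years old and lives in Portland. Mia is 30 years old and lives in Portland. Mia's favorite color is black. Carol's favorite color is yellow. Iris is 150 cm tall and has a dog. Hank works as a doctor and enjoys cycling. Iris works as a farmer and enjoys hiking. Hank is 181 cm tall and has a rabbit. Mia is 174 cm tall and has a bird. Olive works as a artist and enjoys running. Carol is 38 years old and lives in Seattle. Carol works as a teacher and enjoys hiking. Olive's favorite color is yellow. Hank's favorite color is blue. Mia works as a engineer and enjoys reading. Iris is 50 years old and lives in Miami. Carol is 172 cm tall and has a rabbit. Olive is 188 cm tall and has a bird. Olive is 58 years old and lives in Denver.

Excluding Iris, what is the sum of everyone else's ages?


Sum (excluding Iris): 148

148


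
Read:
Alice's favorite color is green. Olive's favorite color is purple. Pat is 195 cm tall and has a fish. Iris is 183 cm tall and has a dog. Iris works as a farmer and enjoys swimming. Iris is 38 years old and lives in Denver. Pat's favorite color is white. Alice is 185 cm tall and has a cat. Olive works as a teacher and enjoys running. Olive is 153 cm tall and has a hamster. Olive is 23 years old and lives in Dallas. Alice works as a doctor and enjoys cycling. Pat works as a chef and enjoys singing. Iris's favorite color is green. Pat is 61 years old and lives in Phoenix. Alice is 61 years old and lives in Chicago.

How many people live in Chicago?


Count in Chicago: 1

1


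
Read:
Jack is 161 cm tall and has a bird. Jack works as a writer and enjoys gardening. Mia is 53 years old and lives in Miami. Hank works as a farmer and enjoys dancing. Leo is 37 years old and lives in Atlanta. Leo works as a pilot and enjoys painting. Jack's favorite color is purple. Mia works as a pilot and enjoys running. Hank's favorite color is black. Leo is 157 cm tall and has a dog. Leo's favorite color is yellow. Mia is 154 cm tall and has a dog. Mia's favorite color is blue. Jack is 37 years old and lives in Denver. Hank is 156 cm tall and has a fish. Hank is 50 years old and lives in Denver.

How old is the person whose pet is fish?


Person with pet=fish is Hank, age 50

50


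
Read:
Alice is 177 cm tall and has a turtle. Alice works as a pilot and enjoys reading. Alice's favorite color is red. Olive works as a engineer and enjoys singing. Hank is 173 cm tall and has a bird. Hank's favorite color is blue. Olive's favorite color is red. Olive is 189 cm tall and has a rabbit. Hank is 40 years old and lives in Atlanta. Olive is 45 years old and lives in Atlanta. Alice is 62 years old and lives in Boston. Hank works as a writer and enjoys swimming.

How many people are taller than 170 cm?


Taller than 170: 3

3


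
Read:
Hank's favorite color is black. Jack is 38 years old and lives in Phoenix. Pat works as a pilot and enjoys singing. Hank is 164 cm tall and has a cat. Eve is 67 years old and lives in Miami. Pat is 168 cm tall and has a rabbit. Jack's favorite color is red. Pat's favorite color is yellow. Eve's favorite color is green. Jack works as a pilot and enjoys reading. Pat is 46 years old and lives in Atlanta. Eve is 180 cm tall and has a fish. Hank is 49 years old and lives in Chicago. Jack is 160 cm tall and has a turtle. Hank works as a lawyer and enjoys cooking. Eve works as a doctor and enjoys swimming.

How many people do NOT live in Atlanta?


Not in Atlanta: 3

3


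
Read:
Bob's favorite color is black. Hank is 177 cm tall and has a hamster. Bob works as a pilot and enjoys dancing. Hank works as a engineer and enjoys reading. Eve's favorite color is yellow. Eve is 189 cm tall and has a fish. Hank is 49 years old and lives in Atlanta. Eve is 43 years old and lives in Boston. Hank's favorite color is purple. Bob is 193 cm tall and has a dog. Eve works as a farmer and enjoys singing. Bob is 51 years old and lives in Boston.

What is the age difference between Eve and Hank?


|43 - 49| = 6

6


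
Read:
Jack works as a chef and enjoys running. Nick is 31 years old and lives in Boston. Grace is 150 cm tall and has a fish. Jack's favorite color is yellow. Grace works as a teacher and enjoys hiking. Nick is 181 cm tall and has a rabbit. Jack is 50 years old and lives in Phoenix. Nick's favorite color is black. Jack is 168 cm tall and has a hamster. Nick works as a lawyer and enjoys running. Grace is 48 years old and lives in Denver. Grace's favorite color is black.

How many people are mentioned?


People: Nick, Jack, Grace. Count = 3

3


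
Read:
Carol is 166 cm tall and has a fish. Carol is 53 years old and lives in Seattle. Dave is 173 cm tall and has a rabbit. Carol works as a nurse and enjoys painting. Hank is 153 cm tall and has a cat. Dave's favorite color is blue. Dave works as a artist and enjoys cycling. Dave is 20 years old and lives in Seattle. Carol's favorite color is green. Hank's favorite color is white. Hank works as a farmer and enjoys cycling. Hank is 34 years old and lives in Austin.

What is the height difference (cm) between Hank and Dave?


|153 - 173| = 20

20


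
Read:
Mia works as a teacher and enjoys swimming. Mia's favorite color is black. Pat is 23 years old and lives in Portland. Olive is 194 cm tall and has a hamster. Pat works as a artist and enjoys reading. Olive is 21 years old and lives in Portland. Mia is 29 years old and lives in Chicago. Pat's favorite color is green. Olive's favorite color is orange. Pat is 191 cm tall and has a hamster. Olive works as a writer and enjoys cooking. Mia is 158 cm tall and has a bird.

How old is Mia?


Mia is 29 years old

29


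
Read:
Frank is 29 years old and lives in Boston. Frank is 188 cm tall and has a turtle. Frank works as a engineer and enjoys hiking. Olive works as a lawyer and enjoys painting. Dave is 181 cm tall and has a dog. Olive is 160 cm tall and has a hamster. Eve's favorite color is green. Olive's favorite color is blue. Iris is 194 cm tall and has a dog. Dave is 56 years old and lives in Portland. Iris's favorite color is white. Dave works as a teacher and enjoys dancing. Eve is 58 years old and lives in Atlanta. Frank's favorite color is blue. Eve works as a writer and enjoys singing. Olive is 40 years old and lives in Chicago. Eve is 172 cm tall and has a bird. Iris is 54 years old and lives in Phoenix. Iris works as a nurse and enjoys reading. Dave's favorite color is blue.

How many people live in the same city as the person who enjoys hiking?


Person with hobby hiking is Frank, city Boston. Count = 1

1


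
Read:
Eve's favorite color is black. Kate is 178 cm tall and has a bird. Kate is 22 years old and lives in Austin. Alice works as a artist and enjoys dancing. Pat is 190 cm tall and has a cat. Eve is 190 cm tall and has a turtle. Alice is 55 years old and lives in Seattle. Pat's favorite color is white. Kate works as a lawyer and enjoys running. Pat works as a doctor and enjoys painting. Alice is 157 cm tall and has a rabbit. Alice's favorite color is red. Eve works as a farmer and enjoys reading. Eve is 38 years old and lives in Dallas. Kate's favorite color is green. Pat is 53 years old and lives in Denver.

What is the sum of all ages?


55+38+53+22 = 168

168


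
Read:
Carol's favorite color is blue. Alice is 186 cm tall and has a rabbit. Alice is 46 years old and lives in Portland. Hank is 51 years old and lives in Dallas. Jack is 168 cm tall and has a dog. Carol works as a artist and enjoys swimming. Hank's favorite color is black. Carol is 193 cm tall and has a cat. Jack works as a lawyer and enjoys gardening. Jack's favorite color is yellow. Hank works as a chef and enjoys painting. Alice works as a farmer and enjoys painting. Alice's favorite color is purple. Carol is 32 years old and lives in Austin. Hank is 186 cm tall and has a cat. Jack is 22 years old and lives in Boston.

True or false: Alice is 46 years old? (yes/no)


Alice is actually 46. yes

yes


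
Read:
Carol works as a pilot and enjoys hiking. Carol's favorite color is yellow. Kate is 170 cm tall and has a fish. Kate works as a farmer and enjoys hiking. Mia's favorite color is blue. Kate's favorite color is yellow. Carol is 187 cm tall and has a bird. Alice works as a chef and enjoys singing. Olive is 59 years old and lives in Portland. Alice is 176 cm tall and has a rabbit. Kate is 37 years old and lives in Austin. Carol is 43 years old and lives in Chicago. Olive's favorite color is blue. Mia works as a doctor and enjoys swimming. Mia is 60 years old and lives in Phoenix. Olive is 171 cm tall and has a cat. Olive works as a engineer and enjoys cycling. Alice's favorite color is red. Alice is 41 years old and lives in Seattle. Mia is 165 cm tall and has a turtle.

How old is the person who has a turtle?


Person with turtle is Mia, age 60

60


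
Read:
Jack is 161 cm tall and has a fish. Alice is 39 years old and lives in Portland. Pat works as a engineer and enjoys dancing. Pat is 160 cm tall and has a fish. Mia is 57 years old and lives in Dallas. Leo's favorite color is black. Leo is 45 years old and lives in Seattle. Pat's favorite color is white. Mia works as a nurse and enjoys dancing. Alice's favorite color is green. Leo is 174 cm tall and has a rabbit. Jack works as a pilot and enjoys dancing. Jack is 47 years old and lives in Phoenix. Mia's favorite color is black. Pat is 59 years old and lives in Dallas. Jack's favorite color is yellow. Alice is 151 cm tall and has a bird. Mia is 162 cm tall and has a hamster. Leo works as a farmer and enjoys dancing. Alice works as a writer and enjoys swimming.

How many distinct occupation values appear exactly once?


Unique occupation values: 5

5


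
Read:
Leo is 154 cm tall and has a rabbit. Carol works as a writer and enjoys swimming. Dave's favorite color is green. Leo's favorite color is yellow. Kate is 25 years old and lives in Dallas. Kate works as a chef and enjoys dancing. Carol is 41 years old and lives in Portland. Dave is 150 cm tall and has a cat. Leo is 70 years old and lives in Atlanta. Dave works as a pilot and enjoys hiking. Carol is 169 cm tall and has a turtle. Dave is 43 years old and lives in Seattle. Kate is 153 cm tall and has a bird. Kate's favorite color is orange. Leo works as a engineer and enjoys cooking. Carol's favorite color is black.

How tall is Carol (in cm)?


Carol is 169 cm tall

169
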